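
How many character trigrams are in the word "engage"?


Word: "engage" (length 6)
Number of 3-grams = length - 3 + 1 = 6 - 3 + 1
= 4


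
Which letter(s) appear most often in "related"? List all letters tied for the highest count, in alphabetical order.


Word: "related"
Letter counts:
  'a': 1
  'd': 1
  'e': 2
  'l': 1
  'r': 1
  't': 1
Maximum count = 2
Most frequent = 'e' (2 times each)


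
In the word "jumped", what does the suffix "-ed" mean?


Suffix: -ed
Example: jumped (jump + -ed)
Meaning = past tense


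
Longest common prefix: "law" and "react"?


Word 1: "law"
Word 2: "react"
Comparing from start:
  Pos 0: 'l' != 'r' (stop)
LCP = "" (length 0)


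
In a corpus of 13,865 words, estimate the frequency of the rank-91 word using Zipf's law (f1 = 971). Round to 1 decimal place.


Zipf's law: f(r) = f(1) / r
f(1) = 971
f(91) = 971 / 91
= 10.7 occurrences


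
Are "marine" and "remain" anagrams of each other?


Word 1: "marine" → sorted: aeimnr
Word 2: "remain" → sorted: aeimnr
Same letters? aeimnr == aeimnr
Anagram = Yes


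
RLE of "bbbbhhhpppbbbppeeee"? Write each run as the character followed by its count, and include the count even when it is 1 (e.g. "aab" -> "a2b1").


String: "bbbbhhhpppbbbppeeee"
Scanning for consecutive runs:
  'b' x 4
  'h' x 3
  'p' x 3
  'b' x 3
  'p' x 2
  'e' x 4
RLE = "b4h3p3b3p2e4"


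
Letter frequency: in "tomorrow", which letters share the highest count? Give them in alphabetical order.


Word: "tomorrow"
Letter counts:
  'm': 1
  'o': 3
  'r': 2
  't': 1
  'w': 1
Maximum count = 3
Most frequent = 'o' (3 times each)


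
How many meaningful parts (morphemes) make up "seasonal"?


Word: "seasonal"
Morphemes: season | -al
Each morpheme carries meaning
= 2 morphemes


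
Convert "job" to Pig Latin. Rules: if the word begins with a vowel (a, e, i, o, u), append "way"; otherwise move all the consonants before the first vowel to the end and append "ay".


Word: "job"
Starts with consonant(s) → move to end, add 'ay'
Consonant cluster: "j"
Pig Latin = "objay"


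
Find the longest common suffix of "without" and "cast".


Word 1: "without"
Word 2: "cast"
Comparing from end:
  Pos -1: 't' == 't'
  Pos -2: 'u' != 's' (stop)
LCS = "t" (length 1)


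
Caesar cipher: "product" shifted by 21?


Word: "product"
Shift: 21
Each letter → (letter + shift) mod 26:
  'p' (15) + 21 = 10 → 'k'
  'r' (17) + 21 = 12 → 'm'
  'o' (14) + 21 = 9 → 'j'
  'd' (3) + 21 = 24 → 'y'
  'u' (20) + 21 = 15 → 'p'
  'c' (2) + 21 = 23 → 'x'
  't' (19) + 21 = 14 → 'o'
Result = "kmjypxo"


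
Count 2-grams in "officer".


Word: "officer" (length 7)
Number of 2-grams = length - 2 + 1 = 7 - 2 + 1
= 6


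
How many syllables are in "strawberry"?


Word: "strawberry"
Syllable breakdown: straw / ber / ry
Counting: 3 parts
= 3 syllables


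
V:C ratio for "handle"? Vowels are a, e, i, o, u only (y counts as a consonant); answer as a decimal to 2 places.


Word: "handle"
Vowels (a,e,i,o,u): 2
Consonants: 4
Ratio = 2/4
= 0.50


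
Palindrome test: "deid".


Word: "deid"
Reversed: "died"
Forward == Backward? deid != died
Palindrome = No


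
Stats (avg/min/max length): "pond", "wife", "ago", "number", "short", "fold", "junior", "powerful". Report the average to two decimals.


Lengths: "pond"=4, "wife"=4, "ago"=3, "number"=6, "short"=5, "fold"=4, "junior"=6, "powerful"=8
Sum = 40, Count = 8
Average = 40/8 = 5.00
= avg=5.00, min=3, max=8


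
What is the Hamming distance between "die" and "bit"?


Comparing character by character (same length = 3):
  Pos 0: 'd' vs 'b' !=
  Pos 1: 'i' vs 'i' =
  Pos 2: 'e' vs 't' !=
Hamming distance = 2


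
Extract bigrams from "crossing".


Word: "crossing" (length 8)
Number of bigrams = 8 - 2 + 1 = 7
  Position 0: "cr"
  Position 1: "ro"
  Position 2: "os"
  Position 3: "ss"
  Position 4: "si"
  Position 5: "in"
  Position 6: "ng"
Bigrams = "cr", "ro", "os", "ss", "si", "in", "ng"


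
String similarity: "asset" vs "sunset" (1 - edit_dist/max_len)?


Word 1: "asset" (length 5)
Word 2: "sunset" (length 6)
One optimal edit sequence:
  1. insert 's'  (+1)
  2. substitute 'a' -> 'u'  (+1)
  3. substitute 's' -> 'n'  (+1)
  4. keep 's'
  5. keep 'e'
  6. keep 't'
Edit distance = 3
Max length = max(5, 6) = 6
Similarity = 1 - 3/6
= 0.5000


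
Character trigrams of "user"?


Word: "user" (length 4)
Number of trigrams = 4 - 3 + 1 = 2
  Position 0: "use"
  Position 1: "ser"
Trigrams = "use", "ser"


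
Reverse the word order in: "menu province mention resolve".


Original: "menu province mention resolve"
Words (1..n): menu | province | mention | resolve
Reversed (n..1): resolve | mention | province | menu
Result = "resolve mention province menu"


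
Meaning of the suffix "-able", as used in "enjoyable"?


Suffix: -able
As in: enjoyable -> enjoy + -able
Meaning = capable of


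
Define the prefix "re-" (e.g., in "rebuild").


Prefix: re-
As in: rebuild -> re- + build
Meaning = again


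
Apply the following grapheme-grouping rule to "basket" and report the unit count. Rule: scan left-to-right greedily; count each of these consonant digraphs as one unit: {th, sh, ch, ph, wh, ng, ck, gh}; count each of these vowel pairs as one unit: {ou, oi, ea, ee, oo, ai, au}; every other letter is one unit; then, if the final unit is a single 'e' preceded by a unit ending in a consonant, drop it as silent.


Word: "basket" (6 letters)
Left-to-right scan:
  (1) 'b' (letter)
  (2) 'a' (letter)
  (3) 's' (letter)
  (4) 'k' (letter)
  (5) 'e' (letter)
  (6) 't' (letter)
Units from scan: 6
Sound units = 6 units


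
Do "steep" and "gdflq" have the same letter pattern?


Pattern of "steep": [0, 1, 2, 2, 3]
Pattern of "gdflq": [0, 1, 2, 3, 4]
Patterns do not match
Same pattern = No


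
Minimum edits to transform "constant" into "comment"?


Word 1: "constant" (length 8)
Word 2: "comment" (length 7)
One optimal edit sequence (insert/delete/substitute each cost 1):
  1. keep 'c'
  2. keep 'o'
  3. delete 'n'  (+1)
  4. substitute 's' -> 'm'  (+1)
  5. substitute 't' -> 'm'  (+1)
  6. substitute 'a' -> 'e'  (+1)
  7. keep 'n'
  8. keep 't'
Total edit operations: 4
Edit distance = 4


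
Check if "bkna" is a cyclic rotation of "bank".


Word: "bank", Candidate: "bkna"
Method: check if candidate is substring of word+word
"bankbank" contains "bkna"? No
Is rotation = No


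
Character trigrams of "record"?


Word: "record" (length 6)
Number of trigrams = 6 - 3 + 1 = 4
  Position 0: "rec"
  Position 1: "eco"
  Position 2: "cor"
  Position 3: "ord"
Trigrams = "rec", "eco", "cor", "ord"


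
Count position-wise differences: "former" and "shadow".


Comparing character by character (same length = 6):
  Pos 0: 'f' vs 's' !=
  Pos 1: 'o' vs 'h' !=
  Pos 2: 'r' vs 'a' !=
  Pos 3: 'm' vs 'd' !=
  Pos 4: 'e' vs 'o' !=
  Pos 5: 'r' vs 'w' !=
Hamming distance = 6


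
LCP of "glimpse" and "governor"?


Word 1: "glimpse"
Word 2: "governor"
Comparing from start:
  Pos 0: 'g' == 'g'
  Pos 1: 'l' != 'o' (stop)
LCP = "g" (length 1)


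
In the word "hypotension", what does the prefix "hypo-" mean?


Prefix: hypo-
Example: hypotension = hypo- + tension
Meaning = under / below normal


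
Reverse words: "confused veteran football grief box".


Original: "confused veteran football grief box"
Words (1..n): confused | veteran | football | grief | box
Reversed (n..1): box | grief | football | veteran | confused
Result = "box grief football veteran confused"


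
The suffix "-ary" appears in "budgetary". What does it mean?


Suffix: -ary
Example: budgetary (budget + -ary)
Meaning = relating to


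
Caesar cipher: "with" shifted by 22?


Word: "with"
Shift: 22
Each letter → (letter + shift) mod 26:
  'w' (22) + 22 = 18 → 's'
  'i' (8) + 22 = 4 → 'e'
  't' (19) + 22 = 15 → 'p'
  'h' (7) + 22 = 3 → 'd'
Result = "sepd"


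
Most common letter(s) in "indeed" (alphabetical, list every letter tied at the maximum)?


Word: "indeed"
Letter counts:
  'd': 2
  'e': 2
  'i': 1
  'n': 1
Maximum count = 2
Most frequent = 'd', 'e' (2 times each)


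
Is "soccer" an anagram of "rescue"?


Word 1: "rescue" → sorted: ceersu
Word 2: "soccer" → sorted: cceors
Same letters? ceersu != cceors
Anagram = No


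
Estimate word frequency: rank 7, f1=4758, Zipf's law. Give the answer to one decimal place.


Zipf's law: f(r) = f(1) / r
f(1) = 4758
f(7) = 4758 / 7
= 679.7 occurrences


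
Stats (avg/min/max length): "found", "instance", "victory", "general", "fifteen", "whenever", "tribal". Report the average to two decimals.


Lengths: "found"=5, "instance"=8, "victory"=7, "general"=7, "fifteen"=7, "whenever"=8, "tribal"=6
Sum = 48, Count = 7
Average = 48/7 = 6.86
= avg=6.86, min=5, max=8


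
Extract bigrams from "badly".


Word: "badly" (length 5)
Number of bigrams = 5 - 2 + 1 = 4
  Position 0: "ba"
  Position 1: "ad"
  Position 2: "dl"
  Position 3: "ly"
Bigrams = "ba", "ad", "dl", "ly"


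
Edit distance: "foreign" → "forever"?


Word 1: "foreign" (length 7)
Word 2: "forever" (length 7)
One optimal edit sequence (insert/delete/substitute each cost 1):
  1. keep 'f'
  2. keep 'o'
  3. keep 'r'
  4. keep 'e'
  5. substitute 'i' -> 'v'  (+1)
  6. substitute 'g' -> 'e'  (+1)
  7. substitute 'n' -> 'r'  (+1)
Total edit operations: 3
Edit distance = 3


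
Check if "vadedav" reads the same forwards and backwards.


Word: "vadedav"
Reversed: "vadedav"
Forward == Backward? vadedav == vadedav
Palindrome = Yes


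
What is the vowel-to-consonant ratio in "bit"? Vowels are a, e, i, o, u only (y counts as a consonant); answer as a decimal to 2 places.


Word: "bit"
Vowels (a,e,i,o,u): 1
Consonants: 2
Ratio = 1/2
= 0.50


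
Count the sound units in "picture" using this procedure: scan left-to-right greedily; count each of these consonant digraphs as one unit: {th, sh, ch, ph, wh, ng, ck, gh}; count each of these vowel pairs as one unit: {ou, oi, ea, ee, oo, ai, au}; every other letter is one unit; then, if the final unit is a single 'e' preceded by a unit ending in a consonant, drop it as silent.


Word: "picture" (7 letters)
Left-to-right scan:
  1. 'p' (letter)
  2. 'i' (letter)
  3. 'c' (letter)
  4. 't' (letter)
  5. 'u' (letter)
  6. 'r' (letter)
  7. 'e' (letter)
Units from scan: 7
Final unit is 'e' after a consonant -> drop as silent (-1)
Sound units = 6 units


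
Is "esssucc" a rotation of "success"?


Word: "success", Candidate: "esssucc"
Method: check if candidate is substring of word+word
"successsuccess" contains "esssucc"? Yes
Is rotation = Yes


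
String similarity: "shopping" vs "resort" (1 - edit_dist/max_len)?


Word 1: "shopping" (length 8)
Word 2: "resort" (length 6)
One optimal edit sequence:
  1. delete 's'  (+1)
  2. delete 'h'  (+1)
  3. substitute 'o' -> 'r'  (+1)
  4. substitute 'p' -> 'e'  (+1)
  5. substitute 'p' -> 's'  (+1)
  6. substitute 'i' -> 'o'  (+1)
  7. substitute 'n' -> 'r'  (+1)
  8. substitute 'g' -> 't'  (+1)
Edit distance = 8
Max length = max(8, 6) = 8
Similarity = 1 - 8/8
= 0.0000


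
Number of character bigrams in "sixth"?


Word: "sixth" (length 5)
Number of 2-grams = length - 2 + 1 = 5 - 2 + 1
= 4


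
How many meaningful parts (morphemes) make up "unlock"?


Word: "unlock"
Morphemes: un- | lock
Each morpheme carries meaning
= 2 morphemes


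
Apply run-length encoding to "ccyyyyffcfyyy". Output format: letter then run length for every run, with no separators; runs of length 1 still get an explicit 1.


String: "ccyyyyffcfyyy"
Scanning for consecutive runs:
  'c' x 2
  'y' x 4
  'f' x 2
  'c' x 1
  'f' x 1
  'y' x 3
RLE = "c2y4f2c1f1y3"


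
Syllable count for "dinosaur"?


Word: "dinosaur"
Syllable breakdown: di-no-saur
Counting: 3 parts
= 3 syllables


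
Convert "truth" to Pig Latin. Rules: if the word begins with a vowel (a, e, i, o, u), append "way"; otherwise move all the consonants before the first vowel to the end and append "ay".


Word: "truth"
Starts with consonant(s) → move to end, add 'ay'
Consonant cluster: "tr"
Pig Latin = "uthtray"


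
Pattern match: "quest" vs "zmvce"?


Pattern of "quest": [0, 1, 2, 3, 4]
Pattern of "zmvce": [0, 1, 2, 3, 4]
Patterns match
Same pattern = Yes


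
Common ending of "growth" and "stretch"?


Word 1: "growth"
Word 2: "stretch"
Comparing from end:
  Pos -1: 'h' == 'h'
  Pos -2: 't' != 'c' (stop)
LCS = "h" (length 1)


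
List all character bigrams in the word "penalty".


Word: "penalty" (length 7)
Number of bigrams = 7 - 2 + 1 = 6
  Position 0: "pe"
  Position 1: "en"
  Position 2: "na"
  Position 3: "al"
  Position 4: "lt"
  Position 5: "ty"
Bigrams = "pe", "en", "na", "al", "lt", "ty"


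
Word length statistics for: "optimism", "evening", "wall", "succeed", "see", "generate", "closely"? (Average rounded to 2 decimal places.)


Lengths: "optimism"=8, "evening"=7, "wall"=4, "succeed"=7, "see"=3, "generate"=8, "closely"=7
Sum = 44, Count = 7
Average = 44/7 = 6.29
= avg=6.29, min=3, max=8


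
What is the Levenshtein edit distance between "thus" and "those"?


Word 1: "thus" (length 4)
Word 2: "those" (length 5)
One optimal edit sequence (insert/delete/substitute each cost 1):
  1. keep 't'
  2. keep 'h'
  3. substitute 'u' -> 'o'  (+1)
  4. keep 's'
  5. insert 'e'  (+1)
Total edit operations: 2
Edit distance = 2


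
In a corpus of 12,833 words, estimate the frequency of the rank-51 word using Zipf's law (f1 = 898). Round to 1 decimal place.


Zipf's law: f(r) = f(1) / r
f(1) = 898
f(51) = 898 / 51
= 17.6 occurrences


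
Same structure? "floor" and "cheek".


Pattern of "floor": [0, 1, 2, 2, 3]
Pattern of "cheek": [0, 1, 2, 2, 3]
Patterns match
Same pattern = Yes


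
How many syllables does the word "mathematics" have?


Word: "mathematics"
Syllable breakdown: math / e / mat / ics
Counting: 4 parts
= 4 syllables


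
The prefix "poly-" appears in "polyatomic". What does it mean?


Prefix: poly-
Example: polyatomic = poly- + atomic
Meaning = many


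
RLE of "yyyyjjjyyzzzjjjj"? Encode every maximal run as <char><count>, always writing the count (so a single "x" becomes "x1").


String: "yyyyjjjyyzzzjjjj"
Scanning for consecutive runs:
  'y' x 4
  'j' x 3
  'y' x 2
  'z' x 3
  'j' x 4
RLE = "y4j3y2z3j4"


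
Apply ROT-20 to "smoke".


Word: "smoke"
Shift: 20
Each letter → (letter + shift) mod 26:
  's' (18) + 20 = 12 → 'm'
  'm' (12) + 20 = 6 → 'g'
  'o' (14) + 20 = 8 → 'i'
  'k' (10) + 20 = 4 → 'e'
  'e' (4) + 20 = 24 → 'y'
Result = "mgiey"


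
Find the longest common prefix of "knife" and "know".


Word 1: "knife"
Word 2: "know"
Comparing from start:
  Pos 0: 'k' == 'k'
  Pos 1: 'n' == 'n'
  Pos 2: 'i' != 'o' (stop)
LCP = "kn" (length 2)


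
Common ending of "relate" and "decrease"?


Word 1: "relate"
Word 2: "decrease"
Comparing from end:
  Pos -1: 'e' == 'e'
  Pos -2: 't' != 's' (stop)
LCS = "e" (length 1)


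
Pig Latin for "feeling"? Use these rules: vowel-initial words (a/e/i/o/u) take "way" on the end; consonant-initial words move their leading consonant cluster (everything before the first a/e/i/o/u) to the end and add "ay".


Word: "feeling"
Starts with consonant(s) → move to end, add 'ay'
Consonant cluster: "f"
Pig Latin = "eelingfay"


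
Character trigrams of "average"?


Word: "average" (length 7)
Number of trigrams = 7 - 3 + 1 = 5
  Position 0: "ave"
  Position 1: "ver"
  Position 2: "era"
  Position 3: "rag"
  Position 4: "age"
Trigrams = "ave", "ver", "era", "rag", "age"


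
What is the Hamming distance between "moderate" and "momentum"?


Comparing character by character (same length = 8):
  Pos 0: 'm' vs 'm' =
  Pos 1: 'o' vs 'o' =
  Pos 2: 'd' vs 'm' !=
  Pos 3: 'e' vs 'e' =
  Pos 4: 'r' vs 'n' !=
  Pos 5: 'a' vs 't' !=
  Pos 6: 't' vs 'u' !=
  Pos 7: 'e' vs 'm' !=
Hamming distance = 5


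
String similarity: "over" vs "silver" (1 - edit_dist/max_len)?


Word 1: "over" (length 4)
Word 2: "silver" (length 6)
One optimal edit sequence:
  1. insert 's'  (+1)
  2. insert 'i'  (+1)
  3. substitute 'o' -> 'l'  (+1)
  4. keep 'v'
  5. keep 'e'
  6. keep 'r'
Edit distance = 3
Max length = max(4, 6) = 6
Similarity = 1 - 3/6
= 0.5000


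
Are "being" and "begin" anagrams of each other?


Word 1: "being" → sorted: begin
Word 2: "begin" → sorted: begin
Same letters? begin == begin
Anagram = Yes


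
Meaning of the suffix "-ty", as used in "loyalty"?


Suffix: -ty
As in: loyalty -> loyal + -ty
Meaning = quality of


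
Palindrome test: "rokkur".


Word: "rokkur"
Reversed: "rukkor"
Forward == Backward? rokkur != rukkor
Palindrome = No


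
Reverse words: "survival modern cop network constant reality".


Original: "survival modern cop network constant reality"
Words (1..n): survival | modern | cop | network | constant | reality
Reversed (n..1): reality | constant | network | cop | modern | survival
Result = "reality constant network cop modern survival"


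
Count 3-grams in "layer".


Word: "layer" (length 5)
Number of 3-grams = length - 3 + 1 = 5 - 3 + 1
= 3


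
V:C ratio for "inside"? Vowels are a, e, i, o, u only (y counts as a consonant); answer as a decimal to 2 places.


Word: "inside"
Vowels (a,e,i,o,u): 3
Consonants: 3
Ratio = 3/3
= 1.00


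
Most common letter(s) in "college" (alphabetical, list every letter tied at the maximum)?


Word: "college"
Letter counts:
  'c': 1
  'e': 2
  'g': 1
  'l': 2
  'o': 1
Maximum count = 2
Most frequent = 'e', 'l' (2 times each)


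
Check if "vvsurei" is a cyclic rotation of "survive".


Word: "survive", Candidate: "vvsurei"
Method: check if candidate is substring of word+word
"survivesurvive" contains "vvsurei"? No
Is rotation = No


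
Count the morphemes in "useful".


Word: "useful"
Morphemes: use | -ful
Each morpheme carries meaning
= 2 morphemes


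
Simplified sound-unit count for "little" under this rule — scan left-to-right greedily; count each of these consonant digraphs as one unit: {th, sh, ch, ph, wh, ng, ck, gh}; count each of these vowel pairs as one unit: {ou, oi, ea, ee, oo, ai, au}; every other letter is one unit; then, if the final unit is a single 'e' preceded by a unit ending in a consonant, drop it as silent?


Word: "little" (6 letters)
Left-to-right scan:
  (1) 'l' (letter)
  (2) 'i' (letter)
  (3) 't' (letter)
  (4) 't' (letter)
  (5) 'l' (letter)
  (6) 'e' (letter)
Units from scan: 6
Final unit is 'e' after a consonant -> drop as silent (-1)
Sound units = 5 units


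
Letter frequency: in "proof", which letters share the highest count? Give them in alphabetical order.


Word: "proof"
Letter counts:
  'f': 1
  'o': 2
  'p': 1
  'r': 1
Maximum count = 2
Most frequent = 'o' (2 times each)


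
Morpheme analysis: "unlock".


Word: "unlock"
Morphemes: un- + lock
Each morpheme carries meaning
= 2 morphemes


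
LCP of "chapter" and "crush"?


Word 1: "chapter"
Word 2: "crush"
Comparing from start:
  Pos 0: 'c' == 'c'
  Pos 1: 'h' != 'r' (stop)
LCP = "c" (length 1)


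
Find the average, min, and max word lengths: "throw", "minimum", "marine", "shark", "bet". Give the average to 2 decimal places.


Lengths: "throw"=5, "minimum"=7, "marine"=6, "shark"=5, "bet"=3
Sum = 26, Count = 5
Average = 26/5 = 5.20
= avg=5.20, min=3, max=7


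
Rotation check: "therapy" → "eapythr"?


Word: "therapy", Candidate: "eapythr"
Method: check if candidate is substring of word+word
"therapytherapy" contains "eapythr"? No
Is rotation = No


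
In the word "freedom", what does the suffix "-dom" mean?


Suffix: -dom
Example: freedom (free + -dom)
Meaning = state / realm


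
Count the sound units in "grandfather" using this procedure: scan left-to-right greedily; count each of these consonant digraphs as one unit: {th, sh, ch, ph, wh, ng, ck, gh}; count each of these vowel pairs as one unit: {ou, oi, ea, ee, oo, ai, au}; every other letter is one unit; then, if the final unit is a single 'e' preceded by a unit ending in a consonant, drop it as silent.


Word: "grandfather" (11 letters)
Left-to-right scan:
  [1] 'g' (letter)
  [2] 'r' (letter)
  [3] 'a' (letter)
  [4] 'n' (letter)
  [5] 'd' (letter)
  [6] 'f' (letter)
  [7] 'a' (letter)
  [8] 'th' (digraph)
  [9] 'e' (letter)
  [10] 'r' (letter)
Units from scan: 10
Sound units = 10 units


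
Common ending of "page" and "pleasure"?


Word 1: "page"
Word 2: "pleasure"
Comparing from end:
  Pos -1: 'e' == 'e'
  Pos -2: 'g' != 'r' (stop)
LCS = "e" (length 1)


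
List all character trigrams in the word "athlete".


Word: "athlete" (length 7)
Number of trigrams = 7 - 3 + 1 = 5
  Position 0: "ath"
  Position 1: "thl"
  Position 2: "hle"
  Position 3: "let"
  Position 4: "ete"
Trigrams = "ath", "thl", "hle", "let", "ete"


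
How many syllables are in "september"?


Word: "september"
Syllable breakdown: sep-tem-ber
Counting: 3 parts
= 3 syllables


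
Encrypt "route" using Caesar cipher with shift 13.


Word: "route"
Shift: 13
Each letter → (letter + shift) mod 26:
  'r' (17) + 13 = 4 → 'e'
  'o' (14) + 13 = 1 → 'b'
  'u' (20) + 13 = 7 → 'h'
  't' (19) + 13 = 6 → 'g'
  'e' (4) + 13 = 17 → 'r'
Result = "ebhgr"


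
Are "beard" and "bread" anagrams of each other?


Word 1: "beard" → sorted: abder
Word 2: "bread" → sorted: abder
Same letters? abder == abder
Anagram = Yes


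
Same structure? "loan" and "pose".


Pattern of "loan": [0, 1, 2, 3]
Pattern of "pose": [0, 1, 2, 3]
Patterns match
Same pattern = Yes


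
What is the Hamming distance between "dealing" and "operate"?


Comparing character by character (same length = 7):
  Pos 0: 'd' vs 'o' !=
  Pos 1: 'e' vs 'p' !=
  Pos 2: 'a' vs 'e' !=
  Pos 3: 'l' vs 'r' !=
  Pos 4: 'i' vs 'a' !=
  Pos 5: 'n' vs 't' !=
  Pos 6: 'g' vs 'e' !=
Hamming distance = 7


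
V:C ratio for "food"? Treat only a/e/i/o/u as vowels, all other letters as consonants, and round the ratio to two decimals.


Word: "food"
Vowels (a,e,i,o,u): 2
Consonants: 2
Ratio = 2/2
= 1.00


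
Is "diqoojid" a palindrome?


Word: "diqoojid"
Reversed: "dijooqid"
Forward == Backward? diqoojid != dijooqid
Palindrome = No


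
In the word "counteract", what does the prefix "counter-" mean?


Prefix: counter-
Example: counteract (counter- + act)
Meaning = against / opposite


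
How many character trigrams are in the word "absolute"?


Word: "absolute" (length 8)
Number of 3-grams = length - 3 + 1 = 8 - 3 + 1
= 6


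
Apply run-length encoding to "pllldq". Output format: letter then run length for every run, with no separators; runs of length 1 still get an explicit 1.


String: "pllldq"
Scanning for consecutive runs:
  'p' x 1
  'l' x 3
  'd' x 1
  'q' x 1
RLE = "p1l3d1q1"


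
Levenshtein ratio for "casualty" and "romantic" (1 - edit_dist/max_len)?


Word 1: "casualty" (length 8)
Word 2: "romantic" (length 8)
One optimal edit sequence:
  1. delete 'c'  (+1)
  2. substitute 'a' -> 'r'  (+1)
  3. substitute 's' -> 'o'  (+1)
  4. substitute 'u' -> 'm'  (+1)
  5. keep 'a'
  6. substitute 'l' -> 'n'  (+1)
  7. keep 't'
  8. insert 'i'  (+1)
  9. substitute 'y' -> 'c'  (+1)
Edit distance = 7
Max length = max(8, 8) = 8
Similarity = 1 - 7/8
= 0.1250


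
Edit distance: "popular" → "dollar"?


Word 1: "popular" (length 7)
Word 2: "dollar" (length 6)
One optimal edit sequence (insert/delete/substitute each cost 1):
  1. substitute 'p' -> 'd'  (+1)
  2. keep 'o'
  3. delete 'p'  (+1)
  4. substitute 'u' -> 'l'  (+1)
  5. keep 'l'
  6. keep 'a'
  7. keep 'r'
Total edit operations: 3
Edit distance = 3


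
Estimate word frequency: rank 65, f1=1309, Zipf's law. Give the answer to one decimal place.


Zipf's law: f(r) = f(1) / r
f(1) = 1309
f(65) = 1309 / 65
= 20.1 occurrences


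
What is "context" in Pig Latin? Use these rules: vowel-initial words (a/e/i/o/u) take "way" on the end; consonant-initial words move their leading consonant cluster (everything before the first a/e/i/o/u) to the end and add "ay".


Word: "context"
Starts with consonant(s) → move to end, add 'ay'
Consonant cluster: "c"
Pig Latin = "ontextcay"


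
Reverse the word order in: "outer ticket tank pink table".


Original: "outer ticket tank pink table"
Words (1..n): outer | ticket | tank | pink | table
Reversed (n..1): table | pink | tank | ticket | outer
Result = "table pink tank ticket outer"


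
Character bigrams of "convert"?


Word: "convert" (length 7)
Number of bigrams = 7 - 2 + 1 = 6
  Position 0: "co"
  Position 1: "on"
  Position 2: "nv"
  Position 3: "ve"
  Position 4: "er"
  Position 5: "rt"
Bigrams = "co", "on", "nv", "ve", "er", "rt"


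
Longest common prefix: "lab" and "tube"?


Word 1: "lab"
Word 2: "tube"
Comparing from start:
  Pos 0: 'l' != 't' (stop)
LCP = "" (length 0)


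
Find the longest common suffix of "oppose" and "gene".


Word 1: "oppose"
Word 2: "gene"
Comparing from end:
  Pos -1: 'e' == 'e'
  Pos -2: 's' != 'n' (stop)
LCS = "e" (length 1)


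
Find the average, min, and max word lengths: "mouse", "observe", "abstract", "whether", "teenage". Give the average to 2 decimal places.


Lengths: "mouse"=5, "observe"=7, "abstract"=8, "whether"=7, "teenage"=7
Sum = 34, Count = 5
Average = 34/5 = 6.80
= avg=6.80, min=5, max=8


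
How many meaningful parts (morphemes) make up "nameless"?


Word: "nameless"
Morphemes: name + -less
Each morpheme carries meaning
= 2 morphemes


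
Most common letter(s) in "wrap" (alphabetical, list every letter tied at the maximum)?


Word: "wrap"
Letter counts:
  'a': 1
  'p': 1
  'r': 1
  'w': 1
Maximum count = 1
Most frequent = 'a', 'p', 'r', 'w' (1 time each)


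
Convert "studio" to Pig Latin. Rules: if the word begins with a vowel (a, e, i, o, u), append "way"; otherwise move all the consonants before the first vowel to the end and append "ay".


Word: "studio"
Starts with consonant(s) → move to end, add 'ay'
Consonant cluster: "st"
Pig Latin = "udiostay"


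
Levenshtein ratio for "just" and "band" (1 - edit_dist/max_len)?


Word 1: "just" (length 4)
Word 2: "band" (length 4)
One optimal edit sequence:
  1. substitute 'j' -> 'b'  (+1)
  2. substitute 'u' -> 'a'  (+1)
  3. substitute 's' -> 'n'  (+1)
  4. substitute 't' -> 'd'  (+1)
Edit distance = 4
Max length = max(4, 4) = 4
Similarity = 1 - 4/4
= 0.0000


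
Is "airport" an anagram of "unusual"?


Word 1: "unusual" → sorted: alnsuuu
Word 2: "airport" → sorted: aioprrt
Same letters? alnsuuu != aioprrt
Anagram = No


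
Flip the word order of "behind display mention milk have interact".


Original: "behind display mention milk have interact"
Words (1..n): behind | display | mention | milk | have | interact
Reversed (n..1): interact | have | milk | mention | display | behind
Result = "interact have milk mention display behind"


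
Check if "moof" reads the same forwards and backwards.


Word: "moof"
Reversed: "foom"
Forward == Backward? moof != foom
Palindrome = No


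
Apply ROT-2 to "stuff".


Word: "stuff"
Shift: 2
Each letter → (letter + shift) mod 26:
  's' (18) + 2 = 20 → 'u'
  't' (19) + 2 = 21 → 'v'
  'u' (20) + 2 = 22 → 'w'
  'f' (5) + 2 = 7 → 'h'
  'f' (5) + 2 = 7 → 'h'
Result = "uvwhh"


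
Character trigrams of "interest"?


Word: "interest" (length 8)
Number of trigrams = 8 - 3 + 1 = 6
  Position 0: "int"
  Position 1: "nte"
  Position 2: "ter"
  Position 3: "ere"
  Position 4: "res"
  Position 5: "est"
Trigrams = "int", "nte", "ter", "ere", "res", "est"


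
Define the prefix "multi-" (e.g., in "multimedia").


Prefix: multi-
Example: multimedia (multi- + media)
Meaning = many


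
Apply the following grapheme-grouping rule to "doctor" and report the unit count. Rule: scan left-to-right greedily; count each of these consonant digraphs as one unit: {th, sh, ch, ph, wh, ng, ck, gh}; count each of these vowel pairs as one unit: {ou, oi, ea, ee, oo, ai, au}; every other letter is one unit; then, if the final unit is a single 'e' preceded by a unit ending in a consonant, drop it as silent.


Word: "doctor" (6 letters)
Left-to-right scan:
  1. 'd' (letter)
  2. 'o' (letter)
  3. 'c' (letter)
  4. 't' (letter)
  5. 'o' (letter)
  6. 'r' (letter)
Units from scan: 6
Sound units = 6 units


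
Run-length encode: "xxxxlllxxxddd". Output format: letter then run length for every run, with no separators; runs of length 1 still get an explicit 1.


String: "xxxxlllxxxddd"
Scanning for consecutive runs:
  'x' x 4
  'l' x 3
  'x' x 3
  'd' x 3
RLE = "x4l3x3d3"


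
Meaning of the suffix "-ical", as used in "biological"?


Suffix: -ical
Example: biological (biology + -ical, with a spelling change)
Meaning = relating to


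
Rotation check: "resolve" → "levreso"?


Word: "resolve", Candidate: "levreso"
Method: check if candidate is substring of word+word
"resolveresolve" contains "levreso"? No
Is rotation = No


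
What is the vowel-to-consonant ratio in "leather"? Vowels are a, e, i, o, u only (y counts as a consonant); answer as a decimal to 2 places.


Word: "leather"
Vowels (a,e,i,o,u): 3
Consonants: 4
Ratio = 3/4
= 0.75


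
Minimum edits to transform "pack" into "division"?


Word 1: "pack" (length 4)
Word 2: "division" (length 8)
One optimal edit sequence (insert/delete/substitute each cost 1):
  1. insert 'd'  (+1)
  2. insert 'i'  (+1)
  3. insert 'v'  (+1)
  4. insert 'i'  (+1)
  5. substitute 'p' -> 's'  (+1)
  6. substitute 'a' -> 'i'  (+1)
  7. substitute 'c' -> 'o'  (+1)
  8. substitute 'k' -> 'n'  (+1)
Total edit operations: 8
Edit distance = 8


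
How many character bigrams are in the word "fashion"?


Word: "fashion" (length 7)
Number of 2-grams = length - 2 + 1 = 7 - 2 + 1
= 6


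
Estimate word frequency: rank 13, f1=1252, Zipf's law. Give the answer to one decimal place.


Zipf's law: f(r) = f(1) / r
f(1) = 1252
f(13) = 1252 / 13
= 96.3 occurrences


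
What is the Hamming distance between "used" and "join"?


Comparing character by character (same length = 4):
  Pos 0: 'u' vs 'j' !=
  Pos 1: 's' vs 'o' !=
  Pos 2: 'e' vs 'i' !=
  Pos 3: 'd' vs 'n' !=
Hamming distance = 4


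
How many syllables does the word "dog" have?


Word: "dog"
Syllable breakdown: dog
Counting: 1 part
= 1 syllable


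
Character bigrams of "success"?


Word: "success" (length 7)
Number of bigrams = 7 - 2 + 1 = 6
  Position 0: "su"
  Position 1: "uc"
  Position 2: "cc"
  Position 3: "ce"
  Position 4: "es"
  Position 5: "ss"
Bigrams = "su", "uc", "cc", "ce", "es", "ss"


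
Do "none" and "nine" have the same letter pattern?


Pattern of "none": [0, 1, 0, 2]
Pattern of "nine": [0, 1, 0, 2]
Patterns match
Same pattern = Yes


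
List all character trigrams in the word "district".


Word: "district" (length 8)
Number of trigrams = 8 - 3 + 1 = 6
  Position 0: "dis"
  Position 1: "ist"
  Position 2: "str"
  Position 3: "tri"
  Position 4: "ric"
  Position 5: "ict"
Trigrams = "dis", "ist", "str", "tri", "ric", "ict"


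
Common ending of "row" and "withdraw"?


Word 1: "row"
Word 2: "withdraw"
Comparing from end:
  Pos -1: 'w' == 'w'
  Pos -2: 'o' != 'a' (stop)
LCS = "w" (length 1)


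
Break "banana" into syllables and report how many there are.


Word: "banana"
Syllable breakdown: ba · na · na
Counting: 3 parts
= 3 syllables


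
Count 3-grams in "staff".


Word: "staff" (length 5)
Number of 3-grams = length - 3 + 1 = 5 - 3 + 1
= 3


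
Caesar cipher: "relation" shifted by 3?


Word: "relation"
Shift: 3
Each letter → (letter + shift) mod 26:
  'r' (17) + 3 = 20 → 'u'
  'e' (4) + 3 = 7 → 'h'
  'l' (11) + 3 = 14 → 'o'
  'a' (0) + 3 = 3 → 'd'
  't' (19) + 3 = 22 → 'w'
  'i' (8) + 3 = 11 → 'l'
  'o' (14) + 3 = 17 → 'r'
  'n' (13) + 3 = 16 → 'q'
Result = "uhodwlrq"


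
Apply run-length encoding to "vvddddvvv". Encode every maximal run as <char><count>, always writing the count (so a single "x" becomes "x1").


String: "vvddddvvv"
Scanning for consecutive runs:
  'v' x 2
  'd' x 4
  'v' x 3
RLE = "v2d4v3"


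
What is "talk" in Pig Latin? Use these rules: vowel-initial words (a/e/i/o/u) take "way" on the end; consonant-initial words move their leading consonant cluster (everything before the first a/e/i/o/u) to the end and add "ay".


Word: "talk"
Starts with consonant(s) → move to end, add 'ay'
Consonant cluster: "t"
Pig Latin = "alktay"


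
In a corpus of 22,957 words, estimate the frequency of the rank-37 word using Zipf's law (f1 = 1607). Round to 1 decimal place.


Zipf's law: f(r) = f(1) / r
f(1) = 1607
f(37) = 1607 / 37
= 43.4 occurrences


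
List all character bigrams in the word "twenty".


Word: "twenty" (length 6)
Number of bigrams = 6 - 2 + 1 = 5
  Position 0: "tw"
  Position 1: "we"
  Position 2: "en"
  Position 3: "nt"
  Position 4: "ty"
Bigrams = "tw", "we", "en", "nt", "ty"


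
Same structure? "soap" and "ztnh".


Pattern of "soap": [0, 1, 2, 3]
Pattern of "ztnh": [0, 1, 2, 3]
Patterns match
Same pattern = Yes


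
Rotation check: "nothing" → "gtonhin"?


Word: "nothing", Candidate: "gtonhin"
Method: check if candidate is substring of word+word
"nothingnothing" contains "gtonhin"? No
Is rotation = No


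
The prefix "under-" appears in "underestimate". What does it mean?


Prefix: under-
Example: underestimate (under- + estimate)
Meaning = insufficient


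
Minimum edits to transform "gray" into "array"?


Word 1: "gray" (length 4)
Word 2: "array" (length 5)
One optimal edit sequence (insert/delete/substitute each cost 1):
  1. insert 'a'  (+1)
  2. substitute 'g' -> 'r'  (+1)
  3. keep 'r'
  4. keep 'a'
  5. keep 'y'
Total edit operations: 2
Edit distance = 2


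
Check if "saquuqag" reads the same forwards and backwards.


Word: "saquuqag"
Reversed: "gaquuqas"
Forward == Backward? saquuqag != gaquuqas
Palindrome = No


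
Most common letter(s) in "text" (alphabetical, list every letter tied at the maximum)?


Word: "text"
Letter counts:
  'e': 1
  't': 2
  'x': 1
Maximum count = 2
Most frequent = 't' (2 times each)


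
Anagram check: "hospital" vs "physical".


Word 1: "hospital" → sorted: ahilopst
Word 2: "physical" → sorted: achilpsy
Same letters? ahilopst != achilpsy
Anagram = No


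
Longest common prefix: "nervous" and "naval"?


Word 1: "nervous"
Word 2: "naval"
Comparing from start:
  Pos 0: 'n' == 'n'
  Pos 1: 'e' != 'a' (stop)
LCP = "n" (length 1)


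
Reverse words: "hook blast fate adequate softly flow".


Original: "hook blast fate adequate softly flow"
Words (1..n): hook | blast | fate | adequate | softly | flow
Reversed (n..1): flow | softly | adequate | fate | blast | hook
Result = "flow softly adequate fate blast hook"


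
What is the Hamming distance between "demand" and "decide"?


Comparing character by character (same length = 6):
  Pos 0: 'd' vs 'd' =
  Pos 1: 'e' vs 'e' =
  Pos 2: 'm' vs 'c' !=
  Pos 3: 'a' vs 'i' !=
  Pos 4: 'n' vs 'd' !=
  Pos 5: 'd' vs 'e' !=
Hamming distance = 4


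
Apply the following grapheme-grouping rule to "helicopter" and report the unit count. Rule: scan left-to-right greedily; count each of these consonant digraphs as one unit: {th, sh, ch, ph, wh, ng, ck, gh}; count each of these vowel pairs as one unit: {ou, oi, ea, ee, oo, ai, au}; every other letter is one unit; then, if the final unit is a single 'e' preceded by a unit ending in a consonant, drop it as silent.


Word: "helicopter" (10 letters)
Left-to-right scan:
  1. 'h' (letter)
  2. 'e' (letter)
  3. 'l' (letter)
  4. 'i' (letter)
  5. 'c' (letter)
  6. 'o' (letter)
  7. 'p' (letter)
  8. 't' (letter)
  9. 'e' (letter)
  10. 'r' (letter)
Units from scan: 10
Sound units = 10 units


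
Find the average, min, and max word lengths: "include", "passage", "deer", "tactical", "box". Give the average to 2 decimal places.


Lengths: "include"=7, "passage"=7, "deer"=4, "tactical"=8, "box"=3
Sum = 29, Count = 5
Average = 29/5 = 5.80
= avg=5.80, min=3, max=8


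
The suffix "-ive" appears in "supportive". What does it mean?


Suffix: -ive
As in: supportive -> support + -ive
Meaning = tending to


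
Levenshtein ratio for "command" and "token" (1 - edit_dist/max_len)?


Word 1: "command" (length 7)
Word 2: "token" (length 5)
One optimal edit sequence:
  1. substitute 'c' -> 't'  (+1)
  2. keep 'o'
  3. delete 'm'  (+1)
  4. substitute 'm' -> 'k'  (+1)
  5. substitute 'a' -> 'e'  (+1)
  6. keep 'n'
  7. delete 'd'  (+1)
Edit distance = 5
Max length = max(7, 5) = 7
Similarity = 1 - 5/7
= 0.2857


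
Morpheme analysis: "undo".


Word: "undo"
Morphemes: un- / do
Each morpheme carries meaning
= 2 morphemes


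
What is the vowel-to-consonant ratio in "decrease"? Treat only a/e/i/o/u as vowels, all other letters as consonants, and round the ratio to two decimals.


Word: "decrease"
Vowels (a,e,i,o,u): 4
Consonants: 4
Ratio = 4/4
= 1.00


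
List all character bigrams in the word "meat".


Word: "meat" (length 4)
Number of bigrams = 4 - 2 + 1 = 3
  Position 0: "me"
  Position 1: "ea"
  Position 2: "at"
Bigrams = "me", "ea", "at"


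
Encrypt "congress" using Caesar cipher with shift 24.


Word: "congress"
Shift: 24
Each letter → (letter + shift) mod 26:
  'c' (2) + 24 = 0 → 'a'
  'o' (14) + 24 = 12 → 'm'
  'n' (13) + 24 = 11 → 'l'
  'g' (6) + 24 = 4 → 'e'
  'r' (17) + 24 = 15 → 'p'
  'e' (4) + 24 = 2 → 'c'
  's' (18) + 24 = 16 → 'q'
  's' (18) + 24 = 16 → 'q'
Result = "amlepcqq"


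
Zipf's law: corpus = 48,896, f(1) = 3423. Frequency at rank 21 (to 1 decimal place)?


Zipf's law: f(r) = f(1) / r
f(1) = 3423
f(21) = 3423 / 21
= 163.0 occurrences


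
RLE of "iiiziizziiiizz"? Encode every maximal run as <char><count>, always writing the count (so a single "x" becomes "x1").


String: "iiiziizziiiizz"
Scanning for consecutive runs:
  'i' x 3
  'z' x 1
  'i' x 2
  'z' x 2
  'i' x 4
  'z' x 2
RLE = "i3z1i2z2i4z2"


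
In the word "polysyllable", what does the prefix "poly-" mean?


Prefix: poly-
As in: polysyllable -> poly- + syllable
Meaning = many


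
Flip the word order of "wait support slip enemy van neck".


Original: "wait support slip enemy van neck"
Words (1..n): wait | support | slip | enemy | van | neck
Reversed (n..1): neck | van | enemy | slip | support | wait
Result = "neck van enemy slip support wait"


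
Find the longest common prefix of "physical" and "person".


Word 1: "physical"
Word 2: "person"
Comparing from start:
  Pos 0: 'p' == 'p'
  Pos 1: 'h' != 'e' (stop)
LCP = "p" (length 1)


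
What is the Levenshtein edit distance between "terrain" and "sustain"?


Word 1: "terrain" (length 7)
Word 2: "sustain" (length 7)
One optimal edit sequence (insert/delete/substitute each cost 1):
  1. substitute 't' -> 's'  (+1)
  2. substitute 'e' -> 'u'  (+1)
  3. substitute 'r' -> 's'  (+1)
  4. substitute 'r' -> 't'  (+1)
  5. keep 'a'
  6. keep 'i'
  7. keep 'n'
Total edit operations: 4
Edit distance = 4


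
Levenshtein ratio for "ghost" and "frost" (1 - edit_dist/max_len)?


Word 1: "ghost" (length 5)
Word 2: "frost" (length 5)
One optimal edit sequence:
  1. substitute 'g' -> 'f'  (+1)
  2. substitute 'h' -> 'r'  (+1)
  3. keep 'o'
  4. keep 's'
  5. keep 't'
Edit distance = 2
Max length = max(5, 5) = 5
Similarity = 1 - 2/5
= 0.6000


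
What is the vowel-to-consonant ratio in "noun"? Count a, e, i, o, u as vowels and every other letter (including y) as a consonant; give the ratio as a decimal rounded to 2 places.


Word: "noun"
Vowels (a,e,i,o,u): 2
Consonants: 2
Ratio = 2/2
= 1.00


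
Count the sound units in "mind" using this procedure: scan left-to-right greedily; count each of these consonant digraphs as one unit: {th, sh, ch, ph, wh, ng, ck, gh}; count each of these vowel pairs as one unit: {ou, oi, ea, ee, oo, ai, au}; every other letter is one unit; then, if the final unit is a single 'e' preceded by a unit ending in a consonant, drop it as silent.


Word: "mind" (4 letters)
Left-to-right scan:
  1. 'm' (letter)
  2. 'i' (letter)
  3. 'n' (letter)
  4. 'd' (letter)
Units from scan: 4
Sound units = 4 units
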